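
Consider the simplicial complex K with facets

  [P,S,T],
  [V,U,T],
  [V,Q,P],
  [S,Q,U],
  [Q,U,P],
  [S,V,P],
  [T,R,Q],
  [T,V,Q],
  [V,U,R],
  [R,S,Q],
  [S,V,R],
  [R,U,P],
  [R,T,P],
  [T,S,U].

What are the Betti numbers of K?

Order the vertices as P < Q < R < S < T < U < V. Listing each simplex with vertices in this order, K has dimension 2 with simplices:

  0-simplices (7): P, Q, R, S, T, U, V
  1-simplices (21): PQ, PR, PS, PT, PU, PV, QR, QS, QT, QU, QV, RS, RT, RU, RV, ST, SU, SV, TU, TV, UV
  2-simplices (14): PQU, PQV, PRT, PRU, PST, PSV, QRS, QRT, QSU, QTV, RSV, RUV, STU, TUV

giving chain groups C_0 ≅ Z^7, C_1 ≅ Z^21, C_2 ≅ Z^14.

∂_1: C_1 → C_0 maps an edge to its endpoints' difference, ∂[p,q] = q − p. For instance
  ∂QT = T − Q.
As a 7×21 matrix over Z this has rank 6, with invariant factors (1,1,1,1,1,1).

Boundary ∂_2: C_2 → C_1 maps a triangle to the signed sum of its edges. For instance
  ∂PQV = QV − PV + PQ,
  ∂QTV = TV − QV + QT.
As a 21×14 matrix over Z this has rank 13, with invariant factors (1,1,1,1,1,1,1,1,1,1,1,1,1).

Reading off H_k = ker ∂_k / im ∂_{k+1}:

  H_0: rank C_0 − rank ∂_1 = 7 − 6 = 1, and the invariant factors of ∂_1 are all 1, so H_0 ≅ Z.
  H_1: rank ker ∂_1 − rank ∂_2 = (21 − 6) − 13 = 2, and the invariant factors of ∂_2 are all 1, so H_1 ≅ Z^2.
  H_2: rank ker ∂_2 − rank ∂_3 = (14 − 13) − 0 = 1, and there is no ∂_3, so H_2 ≅ Z.

(K is a triangulation of the torus T^2.)

Hence the Betti numbers are b_0 = 1, b_1 = 2, b_2 = 1.

b_0 = 1, b_1 = 2, b_2 = 1.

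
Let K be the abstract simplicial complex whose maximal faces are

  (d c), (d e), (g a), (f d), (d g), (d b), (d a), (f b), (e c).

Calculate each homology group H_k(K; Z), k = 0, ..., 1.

Fix the vertex order a < b < c < d < e < f < g and write every simplex with vertices in increasing order. Then dim K = 1 and the simplices of K are:

  0-simplices (7): a, b, c, d, e, f, g
  1-simplices (9): ad, ag, bd, bf, cd, ce, de, df, dg

so the chain groups are C_0 ≅ Z^7, C_1 ≅ Z^9.

Boundary ∂_1: C_1 → C_0 maps an edge to its endpoints' difference, ∂[p,q] = q − p. For instance
  ∂bf = f − b.
This gives a 7×9 integer matrix of rank 6; reducing to Smith normal form yields diagonal entries (1,1,1,1,1,1).

From H_k ≅ ker(∂_k) / im(∂_{k+1}) we obtain:

  H_0: rank C_0 − rank ∂_1 = 7 − 6 = 1, and the invariant factors of ∂_1 are all 1, so H_0 = Z.
  H_1: rank ker ∂_1 − rank ∂_2 = (9 − 6) − 0 = 3, and there is no ∂_2, so H_1 = Z^3.

H_0 = Z,  H_1 = Z^3.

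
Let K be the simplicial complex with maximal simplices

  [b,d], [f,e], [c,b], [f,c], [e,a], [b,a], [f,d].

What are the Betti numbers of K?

b_0 = 1, b_1 = 2.

K has 6 vertices, 7 edges.
rank ∂_0 = 0, rank ∂_1 = 5 ⇒ b_0 = 6 − 0 − 5 = 1; all invariant factors of ∂_1 are 1 so no torsion. So H_0 = Z.
rank ∂_1 = 5, rank ∂_2 = 0 ⇒ b_1 = 7 − 5 − 0 = 2. So H_1 = Z^2.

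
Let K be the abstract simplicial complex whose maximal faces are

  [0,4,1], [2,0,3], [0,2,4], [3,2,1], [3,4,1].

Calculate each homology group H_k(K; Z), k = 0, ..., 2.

We work with the vertex ordering 0 < 1 < 2 < 3 < 4. The simplices of K, each written with vertices in increasing order, are:

  0-simplices (5): [0], [1], [2], [3], [4]
  1-simplices (10): [0,1], [0,2], [0,3], [0,4], [1,2], [1,3], [1,4], [2,3], [2,4], [3,4]
  2-simplices (5): [0,1,4], [0,2,3], [0,2,4], [1,2,3], [1,3,4]

Hence C_0 ≅ Z^5, C_1 ≅ Z^10, C_2 ≅ Z^5.

∂_1: C_1 → C_0 is given by ∂[p,q] = [q] − [p]. For instance
  ∂[1,4] = [4] − [1].
The 5×10 boundary matrix has rank 4 and Smith normal form diag(1,1,1,1).

Boundary ∂_2: C_2 → C_1 sends each 2-simplex [p,q,r] to [q,r] − [p,r] + [p,q]. For instance
  ∂[0,2,4] = [2,4] − [0,4] + [0,2],
  ∂[1,2,3] = [2,3] − [1,3] + [1,2].
This gives a 10×5 integer matrix of rank 5; reducing to Smith normal form yields diagonal entries (1,1,1,1,1).

Computing H_k = (kernel of ∂_k) / (image of ∂_{k+1}):

  H_0: rank C_0 − rank ∂_1 = 5 − 4 = 1, and the invariant factors of ∂_1 are all 1, so H_0 = Z.
  H_1: rank ker ∂_1 − rank ∂_2 = (10 − 4) − 5 = 1, and the invariant factors of ∂_2 are all 1, so H_1 = Z.
  H_2: rank ker ∂_2 − rank ∂_3 = (5 − 5) − 0 = 0, and there is no ∂_3, so H_2 = 0.

H_0 ≅ Z,  H_1 ≅ Z,  H_2 = 0.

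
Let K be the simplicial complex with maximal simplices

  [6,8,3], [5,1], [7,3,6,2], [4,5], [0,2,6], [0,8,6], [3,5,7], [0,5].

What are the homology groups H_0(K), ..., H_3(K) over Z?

H_0 ≅ Z,  H_1 ≅ Z,  H_2 = 0,  H_3 = 0.

Order the vertices as 0 < 1 < 2 < 3 < 4 < 5 < 6 < 7 < 8. Listing each simplex with vertices in this order, K has dimension 3 with simplices:

  0-simplices (9): [0], [1], [2], [3], [4], [5], [6], [7], [8]
  1-simplices (16): [0,2], [0,5], [0,6], [0,8], [1,5], [2,3], [2,6], [2,7], [3,5], [3,6], [3,7], [3,8], [4,5], [5,7], [6,7], [6,8]
  2-simplices (8): [0,2,6], [0,6,8], [2,3,6], [2,3,7], [2,6,7], [3,5,7], [3,6,7], [3,6,8]
  3-simplices (1): [2,3,6,7]

so the chain groups are C_0 ≅ Z^9, C_1 ≅ Z^16, C_2 ≅ Z^8, C_3 ≅ Z^1.

∂_1: C_1 → C_0 sends each edge [p,q] (with p < q) to q − p.
The 9×16 boundary matrix has rank 8 and Smith normal form diag(1,1,1,1,1,1,1,1).

∂_2: C_2 → C_1 maps a triangle to the signed sum of its edges. For instance
  ∂[2,6,7] = [6,7] − [2,7] + [2,6],
  ∂[2,3,7] = [3,7] − [2,7] + [2,3].
This gives a 16×8 integer matrix of rank 7; reducing to Smith normal form yields diagonal entries (1,1,1,1,1,1,1).

The boundary map ∂_3: C_3 → C_2 sends each 3-simplex σ to the alternating sum Σ_i (−1)^i (σ with its i-th vertex removed). For instance
  ∂[2,3,6,7] = [3,6,7] − [2,6,7] + [2,3,7] − [2,3,6].
As a 8×1 matrix over Z this has rank 1, with invariant factors (1).

Now H_k = ker ∂_k / im ∂_{k+1}, so:

  H_0: rank C_0 − rank ∂_1 = 9 − 8 = 1, and the invariant factors of ∂_1 are all 1, so H_0 = Z.
  H_1: rank ker ∂_1 − rank ∂_2 = (16 − 8) − 7 = 1, and the invariant factors of ∂_2 are all 1, so H_1 = Z.
  H_2: rank ker ∂_2 − rank ∂_3 = (8 − 7) − 1 = 0, and the invariant factors of ∂_3 are all 1, so H_2 = 0.
  H_3: rank ker ∂_3 − rank ∂_4 = (1 − 1) − 0 = 0, and there is no ∂_4, so H_3 = 0.

As a check, the Euler characteristic is 9 − 16 + 8 − 1 = 0, which agrees with 1 − 1 + 0 − 0 = 0.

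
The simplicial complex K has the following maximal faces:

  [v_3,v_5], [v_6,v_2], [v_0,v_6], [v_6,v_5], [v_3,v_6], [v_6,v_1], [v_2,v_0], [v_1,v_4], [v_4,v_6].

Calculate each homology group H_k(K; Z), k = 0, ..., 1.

Order the vertices as v_0 < v_1 < v_2 < v_3 < v_4 < v_5 < v_6. Listing each simplex with vertices in this order, K has dimension 1 with simplices:

  0-simplices (7): [v_0], [v_1], [v_2], [v_3], [v_4], [v_5], [v_6]
  1-simplices (9): [v_0,v_2], [v_0,v_6], [v_1,v_4], [v_1,v_6], [v_2,v_6], [v_3,v_5], [v_3,v_6], [v_4,v_6], [v_5,v_6]

Hence C_0 ≅ Z^7, C_1 ≅ Z^9.

The boundary map ∂_1: C_1 → C_0 is given by ∂[p,q] = [q] − [p].
As a 7×9 matrix over Z this has rank 6, with invariant factors (1,1,1,1,1,1).

Computing H_k = (kernel of ∂_k) / (image of ∂_{k+1}):

  H_0: rank C_0 − rank ∂_1 = 7 − 6 = 1, and the invariant factors of ∂_1 are all 1, so H_0 ≅ Z.
  H_1: rank ker ∂_1 − rank ∂_2 = (9 − 6) − 0 = 3, and there is no ∂_2, so H_1 ≅ Z^3.

(K is a triangulation of a wedge of 3 circles.)

H_0 ≅ Z,  H_1 ≅ Z^3.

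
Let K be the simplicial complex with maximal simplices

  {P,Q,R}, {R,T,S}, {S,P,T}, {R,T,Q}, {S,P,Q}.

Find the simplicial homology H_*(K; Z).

Order the vertices as P < Q < R < S < T. Listing each simplex with vertices in this order, K has dimension 2 with simplices:

  0-simplices (5): P, Q, R, S, T
  1-simplices (10): PQ, PR, PS, PT, QR, QS, QT, RS, RT, ST
  2-simplices (5): PQR, PQS, PST, QRT, RST

Hence C_0 ≅ Z^5, C_1 ≅ Z^10, C_2 ≅ Z^5.

The boundary map ∂_1: C_1 → C_0 is given by ∂[p,q] = [q] − [p]. For instance
  ∂QS = S − Q.
The resulting 5×10 matrix has rank 4, and its Smith normal form has invariant factors (1,1,1,1).

Boundary ∂_2: C_2 → C_1 sends each 2-simplex [p,q,r] to [q,r] − [p,r] + [p,q]. For instance
  ∂QRT = RT − QT + QR,
  ∂RST = ST − RT + RS.
The resulting 10×5 matrix has rank 5, and its Smith normal form has invariant factors (1,1,1,1,1).

Now H_k = ker ∂_k / im ∂_{k+1}, so:

  H_0: rank C_0 − rank ∂_1 = 5 − 4 = 1, and the invariant factors of ∂_1 are all 1, so H_0 = Z.
  H_1: rank ker ∂_1 − rank ∂_2 = (10 − 4) − 5 = 1, and the invariant factors of ∂_2 are all 1, so H_1 = Z.
  H_2: rank ker ∂_2 − rank ∂_3 = (5 − 5) − 0 = 0, and there is no ∂_3, so H_2 = 0.

H_0 ≅ Z,  H_1 ≅ Z,  H_2 = 0.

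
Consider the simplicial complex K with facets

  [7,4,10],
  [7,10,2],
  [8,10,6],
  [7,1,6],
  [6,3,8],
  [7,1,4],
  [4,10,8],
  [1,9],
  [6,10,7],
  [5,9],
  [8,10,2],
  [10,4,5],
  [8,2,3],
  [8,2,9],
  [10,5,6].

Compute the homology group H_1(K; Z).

Fix the vertex order 1 < 2 < 3 < 4 < 5 < 6 < 7 < 8 < 9 < 10 and write every simplex with vertices in increasing order. Then dim K = 2 and the simplices of K are:

  0-simplices (10): [1], [2], [3], [4], [5], [6], [7], [8], [9], [10]
  1-simplices (24): (24 of them)
  2-simplices (13): [1,4,7], [1,6,7], [2,3,8], [2,7,10], [2,8,9], [2,8,10], [3,6,8], [4,5,10], [4,7,10], [4,8,10], [5,6,10], [6,7,10], [6,8,10]

giving chain groups C_0 ≅ Z^10, C_1 ≅ Z^24, C_2 ≅ Z^13.

The boundary map ∂_1: C_1 → C_0 is given by ∂[p,q] = [q] − [p].
As a 10×24 matrix over Z this has rank 9, with invariant factors (1,1,1,1,1,1,1,1,1).

The boundary map ∂_2: C_2 → C_1 sends each 2-simplex [p,q,r] to [q,r] − [p,r] + [p,q]. For instance
  ∂[4,8,10] = [8,10] − [4,10] + [4,8],
  ∂[1,4,7] = [4,7] − [1,7] + [1,4].
This gives a 24×13 integer matrix of rank 13; reducing to Smith normal form yields diagonal entries (1,1,1,1,1,1,1,1,1,1,1,1,1).

Now H_k = ker ∂_k / im ∂_{k+1}, so:

  H_1: rank ker ∂_1 − rank ∂_2 = (24 − 9) − 13 = 2, and the invariant factors of ∂_2 are all 1, so H_1 ≅ Z^2.

H_1 = Z^2.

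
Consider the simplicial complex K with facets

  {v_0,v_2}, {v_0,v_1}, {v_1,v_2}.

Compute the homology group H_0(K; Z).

Take the total order v_0 < v_1 < v_2 on the vertex set. Then K (dimension 1) consists of the simplices:

  0-simplices (3): [v_0], [v_1], [v_2]
  1-simplices (3): [v_0,v_1], [v_0,v_2], [v_1,v_2]

so the chain groups are C_0 ≅ Z^3, C_1 ≅ Z^3.

∂_1: C_1 → C_0 sends each edge [p,q] (with p < q) to q − p.
The 3×3 boundary matrix has rank 2 and Smith normal form diag(1,1).

From H_k ≅ ker(∂_k) / im(∂_{k+1}) we obtain:

  H_0: rank C_0 − rank ∂_1 = 3 − 2 = 1, and the invariant factors of ∂_1 are all 1, so H_0 = Z.

(K is a triangulation of the circle S^1.)

H_0 = Z.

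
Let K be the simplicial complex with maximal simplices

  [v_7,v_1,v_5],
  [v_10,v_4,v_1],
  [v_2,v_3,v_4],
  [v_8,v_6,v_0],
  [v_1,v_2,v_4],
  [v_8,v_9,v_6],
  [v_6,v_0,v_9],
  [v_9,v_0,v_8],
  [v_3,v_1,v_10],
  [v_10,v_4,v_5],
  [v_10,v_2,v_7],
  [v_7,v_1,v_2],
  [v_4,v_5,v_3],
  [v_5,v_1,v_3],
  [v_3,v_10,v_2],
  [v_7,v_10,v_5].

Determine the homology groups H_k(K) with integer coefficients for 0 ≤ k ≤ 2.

Order the vertices as v_0 < v_1 < v_2 < v_3 < v_4 < v_5 < v_6 < v_7 < v_8 < v_9 < v_10. Listing each simplex with vertices in this order, K has dimension 2 with simplices:

  0-simplices (11): [v_0], [v_1], [v_2], [v_3], [v_4], [v_5], [v_6], [v_7], [v_8], [v_9], [v_10]
  1-simplices (24): (24 of them)
  2-simplices (16): (16 of them)

giving chain groups C_0 ≅ Z^11, C_1 ≅ Z^24, C_2 ≅ Z^16.

The boundary map ∂_1: C_1 → C_0 is given by ∂[p,q] = [q] − [p]. For instance
  ∂[v_1,v_7] = [v_7] − [v_1].
The resulting 11×24 matrix has rank 9, and its Smith normal form has invariant factors (1,1,1,1,1,1,1,1,1).

∂_2: C_2 → C_1 maps a triangle to the signed sum of its edges. For instance
  ∂[v_1,v_3,v_10] = [v_3,v_10] − [v_1,v_10] + [v_1,v_3],
  ∂[v_2,v_3,v_10] = [v_3,v_10] − [v_2,v_10] + [v_2,v_3].
This gives a 24×16 integer matrix of rank 15; reducing to Smith normal form yields diagonal entries (1,1,1,1,1,1,1,1,1,1,1,1,1,1,2).

Reading off H_k = ker ∂_k / im ∂_{k+1}:

  H_0: rank C_0 − rank ∂_1 = 11 − 9 = 2, and the invariant factors of ∂_1 are all 1, so H_0 ≅ Z^2.
  H_1: rank ker ∂_1 − rank ∂_2 = (24 − 9) − 15 = 0, and ∂_2 has invariant factor 2 > 1, so H_1 ≅ Z/2.
  H_2: rank ker ∂_2 − rank ∂_3 = (16 − 15) − 0 = 1, and there is no ∂_3, so H_2 ≅ Z.

As a check, the Euler characteristic is 11 − 24 + 16 = 3, which agrees with 2 − 0 + 1 = 3.

H_0 ≅ Z^2,  H_1 ≅ Z/2,  H_2 ≅ Z.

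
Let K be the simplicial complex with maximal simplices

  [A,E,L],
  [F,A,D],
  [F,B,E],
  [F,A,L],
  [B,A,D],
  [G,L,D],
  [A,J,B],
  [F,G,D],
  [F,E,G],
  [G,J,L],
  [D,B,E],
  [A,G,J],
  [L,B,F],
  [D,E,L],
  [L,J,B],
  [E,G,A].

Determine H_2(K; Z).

H_2 ≅ Z.

Order the vertices as A < B < D < E < F < G < J < L. Listing each simplex with vertices in this order, K has dimension 2 with simplices:

  0-simplices (8): A, B, D, E, F, G, J, L
  1-simplices (24): AB, AD, AE, AF, AG, AJ, AL, BD, BE, BF, BJ, BL, DE, DF, DG, DL, EF, EG, EL, FG, FL, GJ, GL, JL
  2-simplices (16): ABD, ABJ, ADF, AEG, AEL, AFL, AGJ, BDE, BEF, BFL, BJL, DEL, DFG, DGL, EFG, GJL

Hence C_0 ≅ Z^8, C_1 ≅ Z^24, C_2 ≅ Z^16.

∂_1: C_1 → C_0 maps an edge to its endpoints' difference, ∂[p,q] = q − p. For instance
  ∂BD = D − B.
As a 8×24 matrix over Z this has rank 7, with invariant factors (1,1,1,1,1,1,1).

Boundary ∂_2: C_2 → C_1 acts by ∂[p,q,r] = [q,r] − [p,r] + [p,q]. For instance
  ∂AEG = EG − AG + AE,
  ∂DGL = GL − DL + DG.
The resulting 24×16 matrix has rank 15, and its Smith normal form has invariant factors (1,1,1,1,1,1,1,1,1,1,1,1,1,1,1).

Computing H_k = (kernel of ∂_k) / (image of ∂_{k+1}):

  H_2: rank ker ∂_2 − rank ∂_3 = (16 − 15) − 0 = 1, and there is no ∂_3, so H_2 = Z.

(K is a triangulation of the torus T^2.)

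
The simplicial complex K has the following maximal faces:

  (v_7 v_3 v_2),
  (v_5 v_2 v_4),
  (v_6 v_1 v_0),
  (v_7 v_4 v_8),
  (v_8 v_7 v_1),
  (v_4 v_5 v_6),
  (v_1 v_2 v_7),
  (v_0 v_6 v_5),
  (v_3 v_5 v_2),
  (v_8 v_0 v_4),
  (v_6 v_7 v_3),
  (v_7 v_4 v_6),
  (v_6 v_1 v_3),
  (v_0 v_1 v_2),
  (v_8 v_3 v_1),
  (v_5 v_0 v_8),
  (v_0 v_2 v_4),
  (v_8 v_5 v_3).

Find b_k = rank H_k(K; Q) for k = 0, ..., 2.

Order the vertices as v_0 < v_1 < v_2 < v_3 < v_4 < v_5 < v_6 < v_7 < v_8. Listing each simplex with vertices in this order, K has dimension 2 with simplices:

  0-simplices (9): [v_0], [v_1], [v_2], [v_3], [v_4], [v_5], [v_6], [v_7], [v_8]
  1-simplices (27): (27 of them)
  2-simplices (18): (18 of them)

so the chain groups are C_0 ≅ Z^9, C_1 ≅ Z^27, C_2 ≅ Z^18.

The boundary map ∂_1: C_1 → C_0 maps an edge to its endpoints' difference, ∂[p,q] = q − p.
As a 9×27 matrix over Z this has rank 8, with invariant factors (1,1,1,1,1,1,1,1).

Boundary ∂_2: C_2 → C_1 sends each 2-simplex [p,q,r] to [q,r] − [p,r] + [p,q]. For instance
  ∂[v_4,v_6,v_7] = [v_6,v_7] − [v_4,v_7] + [v_4,v_6],
  ∂[v_0,v_1,v_6] = [v_1,v_6] − [v_0,v_6] + [v_0,v_1].
The 27×18 boundary matrix has rank 18 and Smith normal form diag(1,1,1,1,1,1,1,1,1,1,1,1,1,1,1,1,1,2).

Reading off H_k = ker ∂_k / im ∂_{k+1}:

  H_0: rank C_0 − rank ∂_1 = 9 − 8 = 1, and the invariant factors of ∂_1 are all 1, so H_0 ≅ Z.
  H_1: rank ker ∂_1 − rank ∂_2 = (27 − 8) − 18 = 1, and ∂_2 has invariant factor 2 > 1, so H_1 ≅ Z ⊕ Z_2.
  H_2: rank ker ∂_2 − rank ∂_3 = (18 − 18) − 0 = 0, and there is no ∂_3, so H_2 ≅ 0.

As a check, the Euler characteristic is 9 − 27 + 18 = 0, which agrees with 1 − 1 + 0 = 0.

Hence the Betti numbers are b_0 = 1, b_1 = 1, b_2 = 0.

b_0 = 1, b_1 = 1, b_2 = 0.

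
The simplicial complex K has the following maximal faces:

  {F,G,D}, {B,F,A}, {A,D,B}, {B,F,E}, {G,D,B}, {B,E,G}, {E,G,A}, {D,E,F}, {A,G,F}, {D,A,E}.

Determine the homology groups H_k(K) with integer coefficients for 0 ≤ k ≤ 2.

H_0 ≅ Z,  H_1 ≅ Z/2,  H_2 = 0.

Take the total order A < B < D < E < F < G on the vertex set. Then K (dimension 2) consists of the simplices:

  0-simplices (6): A, B, D, E, F, G
  1-simplices (15): AB, AD, AE, AF, AG, BD, BE, BF, BG, DE, DF, DG, EF, EG, FG
  2-simplices (10): ABD, ABF, ADE, AEG, AFG, BDG, BEF, BEG, DEF, DFG

giving chain groups C_0 ≅ Z^6, C_1 ≅ Z^15, C_2 ≅ Z^10.

Boundary ∂_1: C_1 → C_0 maps an edge to its endpoints' difference, ∂[p,q] = q − p. For instance
  ∂BD = D − B.
The resulting 6×15 matrix has rank 5, and its Smith normal form has invariant factors (1,1,1,1,1).

Boundary ∂_2: C_2 → C_1 sends each 2-simplex [p,q,r] to [q,r] − [p,r] + [p,q]. For instance
  ∂ABF = BF − AF + AB,
  ∂BEG = EG − BG + BE.
This gives a 15×10 integer matrix of rank 10; reducing to Smith normal form yields diagonal entries (1,1,1,1,1,1,1,1,1,2).

Reading off H_k = ker ∂_k / im ∂_{k+1}:

  H_0: rank C_0 − rank ∂_1 = 6 − 5 = 1, and the invariant factors of ∂_1 are all 1, so H_0 = Z.
  H_1: rank ker ∂_1 − rank ∂_2 = (15 − 5) − 10 = 0, and ∂_2 has invariant factor 2 > 1, so H_1 = Z/2.
  H_2: rank ker ∂_2 − rank ∂_3 = (10 − 10) − 0 = 0, and there is no ∂_3, so H_2 = 0.

(K is a triangulation of the real projective plane RP^2.)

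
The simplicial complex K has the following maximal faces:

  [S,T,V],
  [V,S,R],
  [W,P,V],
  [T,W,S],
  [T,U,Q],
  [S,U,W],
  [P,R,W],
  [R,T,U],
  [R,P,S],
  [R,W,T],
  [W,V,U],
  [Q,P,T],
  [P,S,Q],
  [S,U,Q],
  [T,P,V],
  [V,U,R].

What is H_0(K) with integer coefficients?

Take the total order P < Q < R < S < T < U < V < W on the vertex set. Then K (dimension 2) consists of the simplices:

  0-simplices (8): P, Q, R, S, T, U, V, W
  1-simplices (24): PQ, PR, PS, PT, PV, PW, QS, QT, QU, RS, RT, RU, RV, RW, ST, SU, SV, SW, TU, TV, TW, UV, UW, VW
  2-simplices (16): PQS, PQT, PRS, PRW, PTV, PVW, QSU, QTU, RSV, RTU, RTW, RUV, STV, STW, SUW, UVW

so the chain groups are C_0 ≅ Z^8, C_1 ≅ Z^24, C_2 ≅ Z^16.

The boundary map ∂_1: C_1 → C_0 sends each edge [p,q] (with p < q) to q − p.
The 8×24 boundary matrix has rank 7 and Smith normal form diag(1,1,1,1,1,1,1).

The boundary map ∂_2: C_2 → C_1 sends each 2-simplex [p,q,r] to [q,r] − [p,r] + [p,q]. For instance
  ∂STW = TW − SW + ST,
  ∂PVW = VW − PW + PV.
This gives a 24×16 integer matrix of rank 15; reducing to Smith normal form yields diagonal entries (1,1,1,1,1,1,1,1,1,1,1,1,1,1,1).

From H_k ≅ ker(∂_k) / im(∂_{k+1}) we obtain:

  H_0: rank C_0 − rank ∂_1 = 8 − 7 = 1, and the invariant factors of ∂_1 are all 1, so H_0 ≅ Z.

H_0 ≅ Z.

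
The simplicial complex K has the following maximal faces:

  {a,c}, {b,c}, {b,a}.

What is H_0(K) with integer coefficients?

H_0 ≅ Z.

Take the total order a < b < c on the vertex set. Then K (dimension 1) consists of the simplices:

  0-simplices (3): a, b, c
  1-simplices (3): ab, ac, bc

Hence C_0 ≅ Z^3, C_1 ≅ Z^3.

∂_1: C_1 → C_0 is given by ∂[p,q] = [q] − [p]. For instance
  ∂ab = b − a.
The resulting 3×3 matrix has rank 2, and its Smith normal form has invariant factors (1,1).

Reading off H_k = ker ∂_k / im ∂_{k+1}:

  H_0: rank C_0 − rank ∂_1 = 3 − 2 = 1, and the invariant factors of ∂_1 are all 1, so H_0 ≅ Z.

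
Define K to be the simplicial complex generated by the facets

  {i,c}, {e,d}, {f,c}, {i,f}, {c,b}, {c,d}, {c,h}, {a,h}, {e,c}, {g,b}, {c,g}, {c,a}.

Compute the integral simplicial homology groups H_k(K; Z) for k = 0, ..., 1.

H_0 = Z,  H_1 = Z^4.

We work with the vertex ordering a < b < c < d < e < f < g < h < i. The simplices of K, each written with vertices in increasing order, are:

  0-simplices (9): a, b, c, d, e, f, g, h, i
  1-simplices (12): ac, ah, bc, bg, cd, ce, cf, cg, ch, ci, de, fi

Hence C_0 ≅ Z^9, C_1 ≅ Z^12.

∂_1: C_1 → C_0 maps an edge to its endpoints' difference, ∂[p,q] = q − p. For instance
  ∂fi = i − f.
The 9×12 boundary matrix has rank 8 and Smith normal form diag(1,1,1,1,1,1,1,1).

From H_k ≅ ker(∂_k) / im(∂_{k+1}) we obtain:

  H_0: rank C_0 − rank ∂_1 = 9 − 8 = 1, and the invariant factors of ∂_1 are all 1, so H_0 ≅ Z.
  H_1: rank ker ∂_1 − rank ∂_2 = (12 − 8) − 0 = 4, and there is no ∂_2, so H_1 ≅ Z^4.

As a check, the Euler characteristic is 9 − 12 = -3, which agrees with 1 − 4 = -3.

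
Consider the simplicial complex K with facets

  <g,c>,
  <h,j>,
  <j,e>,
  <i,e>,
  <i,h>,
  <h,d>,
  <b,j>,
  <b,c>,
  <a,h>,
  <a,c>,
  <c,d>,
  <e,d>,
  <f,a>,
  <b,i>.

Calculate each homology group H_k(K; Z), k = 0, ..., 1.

Fix the vertex order a < b < c < d < e < f < g < h < i < j and write every simplex with vertices in increasing order. Then dim K = 1 and the simplices of K are:

  0-simplices (10): a, b, c, d, e, f, g, h, i, j
  1-simplices (14): ac, af, ah, bc, bi, bj, cd, cg, de, dh, ei, ej, hi, hj

giving chain groups C_0 ≅ Z^10, C_1 ≅ Z^14.

∂_1: C_1 → C_0 sends each edge [p,q] (with p < q) to q − p.
The resulting 10×14 matrix has rank 9, and its Smith normal form has invariant factors (1,1,1,1,1,1,1,1,1).

Computing H_k = (kernel of ∂_k) / (image of ∂_{k+1}):

  H_0: rank C_0 − rank ∂_1 = 10 − 9 = 1, and the invariant factors of ∂_1 are all 1, so H_0 = Z.
  H_1: rank ker ∂_1 − rank ∂_2 = (14 − 9) − 0 = 5, and there is no ∂_2, so H_1 = Z^5.

H_0 ≅ Z,  H_1 ≅ Z^5.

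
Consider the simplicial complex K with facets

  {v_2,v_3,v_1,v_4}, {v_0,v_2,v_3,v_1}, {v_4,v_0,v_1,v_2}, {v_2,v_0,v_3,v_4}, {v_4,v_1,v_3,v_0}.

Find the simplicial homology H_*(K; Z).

H_0 ≅ Z,  H_1 = 0,  H_2 = 0,  H_3 ≅ Z.

Fix the vertex order v_0 < v_1 < v_2 < v_3 < v_4 and write every simplex with vertices in increasing order. Then dim K = 3 and the simplices of K are:

  0-simplices (5): [v_0], [v_1], [v_2], [v_3], [v_4]
  1-simplices (10): [v_0,v_1], [v_0,v_2], [v_0,v_3], [v_0,v_4], [v_1,v_2], [v_1,v_3], [v_1,v_4], [v_2,v_3], [v_2,v_4], [v_3,v_4]
  2-simplices (10): [v_0,v_1,v_2], [v_0,v_1,v_3], [v_0,v_1,v_4], [v_0,v_2,v_3], [v_0,v_2,v_4], [v_0,v_3,v_4], [v_1,v_2,v_3], [v_1,v_2,v_4], [v_1,v_3,v_4], [v_2,v_3,v_4]
  3-simplices (5): [v_0,v_1,v_2,v_3], [v_0,v_1,v_2,v_4], [v_0,v_1,v_3,v_4], [v_0,v_2,v_3,v_4], [v_1,v_2,v_3,v_4]

giving chain groups C_0 ≅ Z^5, C_1 ≅ Z^10, C_2 ≅ Z^10, C_3 ≅ Z^5.

Boundary ∂_1: C_1 → C_0 sends each edge [p,q] (with p < q) to q − p. For instance
  ∂[v_1,v_2] = [v_2] − [v_1].
As a 5×10 matrix over Z this has rank 4, with invariant factors (1,1,1,1).

∂_2: C_2 → C_1 sends each 2-simplex [p,q,r] to [q,r] − [p,r] + [p,q]. For instance
  ∂[v_0,v_1,v_3] = [v_1,v_3] − [v_0,v_3] + [v_0,v_1],
  ∂[v_1,v_2,v_4] = [v_2,v_4] − [v_1,v_4] + [v_1,v_2].
This gives a 10×10 integer matrix of rank 6; reducing to Smith normal form yields diagonal entries (1,1,1,1,1,1).

Boundary ∂_3: C_3 → C_2 sends each 3-simplex σ to the alternating sum Σ_i (−1)^i (σ with its i-th vertex removed). For instance
  ∂[v_0,v_1,v_3,v_4] = [v_1,v_3,v_4] − [v_0,v_3,v_4] + [v_0,v_1,v_4] − [v_0,v_1,v_3],
  ∂[v_0,v_2,v_3,v_4] = [v_2,v_3,v_4] − [v_0,v_3,v_4] + [v_0,v_2,v_4] − [v_0,v_2,v_3].
The 10×5 boundary matrix has rank 4 and Smith normal form diag(1,1,1,1).

From H_k ≅ ker(∂_k) / im(∂_{k+1}) we obtain:

  H_0: rank C_0 − rank ∂_1 = 5 − 4 = 1, and the invariant factors of ∂_1 are all 1, so H_0 ≅ Z.
  H_1: rank ker ∂_1 − rank ∂_2 = (10 − 4) − 6 = 0, and the invariant factors of ∂_2 are all 1, so H_1 ≅ 0.
  H_2: rank ker ∂_2 − rank ∂_3 = (10 − 6) − 4 = 0, and the invariant factors of ∂_3 are all 1, so H_2 ≅ 0.
  H_3: rank ker ∂_3 − rank ∂_4 = (5 − 4) − 0 = 1, and there is no ∂_4, so H_3 ≅ Z.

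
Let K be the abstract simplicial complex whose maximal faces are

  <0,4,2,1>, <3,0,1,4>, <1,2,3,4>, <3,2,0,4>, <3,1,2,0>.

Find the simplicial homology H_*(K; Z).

K has 5 vertices, 10 edges, 10 triangles, 5 3-simplices.
rank ∂_0 = 0, rank ∂_1 = 4 ⇒ b_0 = 5 − 0 − 4 = 1; all invariant factors of ∂_1 are 1 so no torsion. So H_0 = Z.
rank ∂_1 = 4, rank ∂_2 = 6 ⇒ b_1 = 10 − 4 − 6 = 0; all invariant factors of ∂_2 are 1 so no torsion. So H_1 = 0.
rank ∂_2 = 6, rank ∂_3 = 4 ⇒ b_2 = 10 − 6 − 4 = 0; all invariant factors of ∂_3 are 1 so no torsion. So H_2 = 0.
rank ∂_3 = 4, rank ∂_4 = 0 ⇒ b_3 = 5 − 4 − 0 = 1. So H_3 = Z.

H_0 ≅ Z,  H_1 = 0,  H_2 = 0,  H_3 ≅ Z.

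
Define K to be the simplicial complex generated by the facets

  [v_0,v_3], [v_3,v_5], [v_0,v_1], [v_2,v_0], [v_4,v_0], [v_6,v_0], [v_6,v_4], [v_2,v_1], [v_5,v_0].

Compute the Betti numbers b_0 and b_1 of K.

K has 7 vertices, 9 edges.
rank ∂_0 = 0, rank ∂_1 = 6 ⇒ b_0 = 7 − 0 − 6 = 1; all invariant factors of ∂_1 are 1 so no torsion. So H_0 = Z.
rank ∂_1 = 6, rank ∂_2 = 0 ⇒ b_1 = 9 − 6 − 0 = 3. So H_1 = Z^3.

b_0 = 1, b_1 = 3.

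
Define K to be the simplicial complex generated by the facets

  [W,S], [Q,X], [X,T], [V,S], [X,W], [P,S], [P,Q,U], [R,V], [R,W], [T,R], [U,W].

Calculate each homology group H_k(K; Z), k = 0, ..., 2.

We work with the vertex ordering P < Q < R < S < T < U < V < W < X. The simplices of K, each written with vertices in increasing order, are:

  0-simplices (9): P, Q, R, S, T, U, V, W, X
  1-simplices (13): PQ, PS, PU, QU, QX, RT, RV, RW, SV, SW, TX, UW, WX
  2-simplices (1): PQU

so the chain groups are C_0 ≅ Z^9, C_1 ≅ Z^13, C_2 ≅ Z^1.

The boundary map ∂_1: C_1 → C_0 maps an edge to its endpoints' difference, ∂[p,q] = q − p. For instance
  ∂QX = X − Q.
This gives a 9×13 integer matrix of rank 8; reducing to Smith normal form yields diagonal entries (1,1,1,1,1,1,1,1).

Boundary ∂_2: C_2 → C_1 sends each 2-simplex [p,q,r] to [q,r] − [p,r] + [p,q]. For instance
  ∂PQU = QU − PU + PQ.
This gives a 13×1 integer matrix of rank 1; reducing to Smith normal form yields diagonal entries (1).

Reading off H_k = ker ∂_k / im ∂_{k+1}:

  H_0: rank C_0 − rank ∂_1 = 9 − 8 = 1, and the invariant factors of ∂_1 are all 1, so H_0 ≅ Z.
  H_1: rank ker ∂_1 − rank ∂_2 = (13 − 8) − 1 = 4, and the invariant factors of ∂_2 are all 1, so H_1 ≅ Z^4.
  H_2: rank ker ∂_2 − rank ∂_3 = (1 − 1) − 0 = 0, and there is no ∂_3, so H_2 ≅ 0.

H_0 = Z,  H_1 = Z^4,  H_2 = 0.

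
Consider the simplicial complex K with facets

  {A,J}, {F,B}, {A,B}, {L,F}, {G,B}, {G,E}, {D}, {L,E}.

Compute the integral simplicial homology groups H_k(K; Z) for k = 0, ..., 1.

We work with the vertex ordering A < B < D < E < F < G < J < L. The simplices of K, each written with vertices in increasing order, are:

  0-simplices (8): A, B, D, E, F, G, J, L
  1-simplices (7): AB, AJ, BF, BG, EG, EL, FL

Hence C_0 ≅ Z^8, C_1 ≅ Z^7.

The boundary map ∂_1: C_1 → C_0 sends each edge [p,q] (with p < q) to q − p. For instance
  ∂EL = L − E.
This gives a 8×7 integer matrix of rank 6; reducing to Smith normal form yields diagonal entries (1,1,1,1,1,1).

From H_k ≅ ker(∂_k) / im(∂_{k+1}) we obtain:

  H_0: rank C_0 − rank ∂_1 = 8 − 6 = 2, and the invariant factors of ∂_1 are all 1, so H_0 = Z^2.
  H_1: rank ker ∂_1 − rank ∂_2 = (7 − 6) − 0 = 1, and there is no ∂_2, so H_1 = Z.

H_0 = Z^2,  H_1 = Z.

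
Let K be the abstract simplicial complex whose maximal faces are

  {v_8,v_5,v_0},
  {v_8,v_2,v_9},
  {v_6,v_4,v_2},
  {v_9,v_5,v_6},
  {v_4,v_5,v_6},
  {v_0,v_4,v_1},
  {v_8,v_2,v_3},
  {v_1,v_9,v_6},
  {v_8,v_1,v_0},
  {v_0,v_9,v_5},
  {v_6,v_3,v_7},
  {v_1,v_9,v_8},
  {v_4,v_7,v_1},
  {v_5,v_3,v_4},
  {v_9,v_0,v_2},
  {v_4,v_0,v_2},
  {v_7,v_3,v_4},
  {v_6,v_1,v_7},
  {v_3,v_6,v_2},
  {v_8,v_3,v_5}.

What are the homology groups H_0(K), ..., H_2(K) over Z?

We work with the vertex ordering v_0 < v_1 < v_2 < v_3 < v_4 < v_5 < v_6 < v_7 < v_8 < v_9. The simplices of K, each written with vertices in increasing order, are:

  0-simplices (10): [v_0], [v_1], [v_2], [v_3], [v_4], [v_5], [v_6], [v_7], [v_8], [v_9]
  1-simplices (30): (30 of them)
  2-simplices (20): (20 of them)

giving chain groups C_0 ≅ Z^10, C_1 ≅ Z^30, C_2 ≅ Z^20.

The boundary map ∂_1: C_1 → C_0 maps an edge to its endpoints' difference, ∂[p,q] = q − p. For instance
  ∂[v_0,v_5] = [v_5] − [v_0].
The resulting 10×30 matrix has rank 9, and its Smith normal form has invariant factors (1,1,1,1,1,1,1,1,1).

Boundary ∂_2: C_2 → C_1 maps a triangle to the signed sum of its edges. For instance
  ∂[v_4,v_5,v_6] = [v_5,v_6] − [v_4,v_6] + [v_4,v_5],
  ∂[v_3,v_4,v_5] = [v_4,v_5] − [v_3,v_5] + [v_3,v_4].
This gives a 30×20 integer matrix of rank 20; reducing to Smith normal form yields diagonal entries (1,1,1,1,1,1,1,1,1,1,1,1,1,1,1,1,1,1,1,2).

From H_k ≅ ker(∂_k) / im(∂_{k+1}) we obtain:

  H_0: rank C_0 − rank ∂_1 = 10 − 9 = 1, and the invariant factors of ∂_1 are all 1, so H_0 ≅ Z.
  H_1: rank ker ∂_1 − rank ∂_2 = (30 − 9) − 20 = 1, and ∂_2 has invariant factor 2 > 1, so H_1 ≅ Z × Z/2.
  H_2: rank ker ∂_2 − rank ∂_3 = (20 − 20) − 0 = 0, and there is no ∂_3, so H_2 ≅ 0.

As a check, the Euler characteristic is 10 − 30 + 20 = 0, which agrees with 1 − 1 + 0 = 0.
(K is a triangulation of the Klein bottle.)

H_0 ≅ Z,  H_1 ≅ Z × Z/2,  H_2 = 0.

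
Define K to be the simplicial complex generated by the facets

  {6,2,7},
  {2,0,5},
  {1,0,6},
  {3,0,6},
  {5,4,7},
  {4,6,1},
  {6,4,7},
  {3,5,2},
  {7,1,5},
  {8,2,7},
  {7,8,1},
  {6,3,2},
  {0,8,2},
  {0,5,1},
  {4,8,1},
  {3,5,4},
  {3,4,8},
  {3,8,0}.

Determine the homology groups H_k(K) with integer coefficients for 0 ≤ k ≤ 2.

H_0 = Z,  H_1 = Z ⊕ Z_2,  H_2 = 0.

We work with the vertex ordering 0 < 1 < 2 < 3 < 4 < 5 < 6 < 7 < 8. The simplices of K, each written with vertices in increasing order, are:

  0-simplices (9): [0], [1], [2], [3], [4], [5], [6], [7], [8]
  1-simplices (27): (27 of them)
  2-simplices (18): [0,1,5], [0,1,6], [0,2,5], [0,2,8], [0,3,6], [0,3,8], [1,4,6], [1,4,8], [1,5,7], [1,7,8], [2,3,5], [2,3,6], [2,6,7], [2,7,8], [3,4,5], [3,4,8], [4,5,7], [4,6,7]

giving chain groups C_0 ≅ Z^9, C_1 ≅ Z^27, C_2 ≅ Z^18.

∂_1: C_1 → C_0 is given by ∂[p,q] = [q] − [p].
The resulting 9×27 matrix has rank 8, and its Smith normal form has invariant factors (1,1,1,1,1,1,1,1).

The boundary map ∂_2: C_2 → C_1 acts by ∂[p,q,r] = [q,r] − [p,r] + [p,q]. For instance
  ∂[0,1,6] = [1,6] − [0,6] + [0,1],
  ∂[0,3,6] = [3,6] − [0,6] + [0,3].
As a 27×18 matrix over Z this has rank 18, with invariant factors (1,1,1,1,1,1,1,1,1,1,1,1,1,1,1,1,1,2).

Now H_k = ker ∂_k / im ∂_{k+1}, so:

  H_0: rank C_0 − rank ∂_1 = 9 − 8 = 1, and the invariant factors of ∂_1 are all 1, so H_0 ≅ Z.
  H_1: rank ker ∂_1 − rank ∂_2 = (27 − 8) − 18 = 1, and ∂_2 has invariant factor 2 > 1, so H_1 ≅ Z ⊕ Z_2.
  H_2: rank ker ∂_2 − rank ∂_3 = (18 − 18) − 0 = 0, and there is no ∂_3, so H_2 ≅ 0.

As a check, the Euler characteristic is 9 − 27 + 18 = 0, which agrees with 1 − 1 + 0 = 0.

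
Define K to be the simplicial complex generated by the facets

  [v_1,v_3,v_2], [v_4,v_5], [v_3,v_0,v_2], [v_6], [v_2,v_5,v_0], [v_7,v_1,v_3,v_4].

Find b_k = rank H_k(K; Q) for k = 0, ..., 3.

Order the vertices as v_0 < v_1 < v_2 < v_3 < v_4 < v_5 < v_6 < v_7. Listing each simplex with vertices in this order, K has dimension 3 with simplices:

  0-simplices (8): [v_0], [v_1], [v_2], [v_3], [v_4], [v_5], [v_6], [v_7]
  1-simplices (13): [v_0,v_2], [v_0,v_3], [v_0,v_5], [v_1,v_2], [v_1,v_3], [v_1,v_4], [v_1,v_7], [v_2,v_3], [v_2,v_5], [v_3,v_4], [v_3,v_7], [v_4,v_5], [v_4,v_7]
  2-simplices (7): [v_0,v_2,v_3], [v_0,v_2,v_5], [v_1,v_2,v_3], [v_1,v_3,v_4], [v_1,v_3,v_7], [v_1,v_4,v_7], [v_3,v_4,v_7]
  3-simplices (1): [v_1,v_3,v_4,v_7]

Hence C_0 ≅ Z^8, C_1 ≅ Z^13, C_2 ≅ Z^7, C_3 ≅ Z^1.

Boundary ∂_1: C_1 → C_0 is given by ∂[p,q] = [q] − [p].
As a 8×13 matrix over Z this has rank 6, with invariant factors (1,1,1,1,1,1).

The boundary map ∂_2: C_2 → C_1 maps a triangle to the signed sum of its edges. For instance
  ∂[v_1,v_3,v_7] = [v_3,v_7] − [v_1,v_7] + [v_1,v_3],
  ∂[v_3,v_4,v_7] = [v_4,v_7] − [v_3,v_7] + [v_3,v_4].
This gives a 13×7 integer matrix of rank 6; reducing to Smith normal form yields diagonal entries (1,1,1,1,1,1).

Boundary ∂_3: C_3 → C_2 sends each 3-simplex σ to the alternating sum Σ_i (−1)^i (σ with its i-th vertex removed). For instance
  ∂[v_1,v_3,v_4,v_7] = [v_3,v_4,v_7] − [v_1,v_4,v_7] + [v_1,v_3,v_7] − [v_1,v_3,v_4].
The resulting 7×1 matrix has rank 1, and its Smith normal form has invariant factors (1).

From H_k ≅ ker(∂_k) / im(∂_{k+1}) we obtain:

  H_0: rank C_0 − rank ∂_1 = 8 − 6 = 2, and the invariant factors of ∂_1 are all 1, so H_0 = Z^2.
  H_1: rank ker ∂_1 − rank ∂_2 = (13 − 6) − 6 = 1, and the invariant factors of ∂_2 are all 1, so H_1 = Z.
  H_2: rank ker ∂_2 − rank ∂_3 = (7 − 6) − 1 = 0, and the invariant factors of ∂_3 are all 1, so H_2 = 0.
  H_3: rank ker ∂_3 − rank ∂_4 = (1 − 1) − 0 = 0, and there is no ∂_4, so H_3 = 0.

As a check, the Euler characteristic is 8 − 13 + 7 − 1 = 1, which agrees with 2 − 1 + 0 − 0 = 1.

Hence the Betti numbers are b_0 = 2, b_1 = 1, b_2 = 0, b_3 = 0.

b_0 = 2, b_1 = 1, b_2 = 0, b_3 = 0.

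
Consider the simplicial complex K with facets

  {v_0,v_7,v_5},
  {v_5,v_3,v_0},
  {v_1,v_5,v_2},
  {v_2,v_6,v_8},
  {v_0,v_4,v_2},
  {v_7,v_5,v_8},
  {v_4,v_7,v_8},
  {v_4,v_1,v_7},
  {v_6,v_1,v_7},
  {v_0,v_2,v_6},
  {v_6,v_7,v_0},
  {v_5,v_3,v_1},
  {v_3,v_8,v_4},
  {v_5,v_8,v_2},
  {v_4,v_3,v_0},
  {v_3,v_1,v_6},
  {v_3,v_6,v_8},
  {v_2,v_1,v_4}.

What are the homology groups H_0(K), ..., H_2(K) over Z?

Order the vertices as v_0 < v_1 < v_2 < v_3 < v_4 < v_5 < v_6 < v_7 < v_8. Listing each simplex with vertices in this order, K has dimension 2 with simplices:

  0-simplices (9): [v_0], [v_1], [v_2], [v_3], [v_4], [v_5], [v_6], [v_7], [v_8]
  1-simplices (27): (27 of them)
  2-simplices (18): (18 of them)

Hence C_0 ≅ Z^9, C_1 ≅ Z^27, C_2 ≅ Z^18.

The boundary map ∂_1: C_1 → C_0 maps an edge to its endpoints' difference, ∂[p,q] = q − p. For instance
  ∂[v_0,v_2] = [v_2] − [v_0].
The 9×27 boundary matrix has rank 8 and Smith normal form diag(1,1,1,1,1,1,1,1).

∂_2: C_2 → C_1 maps a triangle to the signed sum of its edges. For instance
  ∂[v_0,v_5,v_7] = [v_5,v_7] − [v_0,v_7] + [v_0,v_5],
  ∂[v_0,v_3,v_5] = [v_3,v_5] − [v_0,v_5] + [v_0,v_3].
The resulting 27×18 matrix has rank 17, and its Smith normal form has invariant factors (1,1,1,1,1,1,1,1,1,1,1,1,1,1,1,1,1).

Computing H_k = (kernel of ∂_k) / (image of ∂_{k+1}):

  H_0: rank C_0 − rank ∂_1 = 9 − 8 = 1, and the invariant factors of ∂_1 are all 1, so H_0 ≅ Z.
  H_1: rank ker ∂_1 − rank ∂_2 = (27 − 8) − 17 = 2, and the invariant factors of ∂_2 are all 1, so H_1 ≅ Z^2.
  H_2: rank ker ∂_2 − rank ∂_3 = (18 − 17) − 0 = 1, and there is no ∂_3, so H_2 ≅ Z.

H_0 ≅ Z,  H_1 ≅ Z^2,  H_2 ≅ Z.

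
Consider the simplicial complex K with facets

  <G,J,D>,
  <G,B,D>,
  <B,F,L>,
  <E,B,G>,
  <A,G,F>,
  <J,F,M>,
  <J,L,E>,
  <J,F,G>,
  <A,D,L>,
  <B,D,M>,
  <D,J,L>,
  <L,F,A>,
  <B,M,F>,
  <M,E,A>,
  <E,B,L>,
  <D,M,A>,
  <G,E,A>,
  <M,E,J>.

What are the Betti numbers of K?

We work with the vertex ordering A < B < D < E < F < G < J < L < M. The simplices of K, each written with vertices in increasing order, are:

  0-simplices (9): A, B, D, E, F, G, J, L, M
  1-simplices (27): AD, AE, AF, AG, AL, AM, BD, BE, BF, BG, BL, BM, DG, DJ, DL, DM, EG, EJ, EL, EM, FG, FJ, FL, FM, GJ, JL, JM
  2-simplices (18): ADL, ADM, AEG, AEM, AFG, AFL, BDG, BDM, BEG, BEL, BFL, BFM, DGJ, DJL, EJL, EJM, FGJ, FJM

giving chain groups C_0 ≅ Z^9, C_1 ≅ Z^27, C_2 ≅ Z^18.

The boundary map ∂_1: C_1 → C_0 is given by ∂[p,q] = [q] − [p]. For instance
  ∂FM = M − F.
The resulting 9×27 matrix has rank 8, and its Smith normal form has invariant factors (1,1,1,1,1,1,1,1).

The boundary map ∂_2: C_2 → C_1 sends each 2-simplex [p,q,r] to [q,r] − [p,r] + [p,q]. For instance
  ∂AFL = FL − AL + AF,
  ∂BDG = DG − BG + BD.
The 27×18 boundary matrix has rank 17 and Smith normal form diag(1,1,1,1,1,1,1,1,1,1,1,1,1,1,1,1,1).

From H_k ≅ ker(∂_k) / im(∂_{k+1}) we obtain:

  H_0: rank C_0 − rank ∂_1 = 9 − 8 = 1, and the invariant factors of ∂_1 are all 1, so H_0 ≅ Z.
  H_1: rank ker ∂_1 − rank ∂_2 = (27 − 8) − 17 = 2, and the invariant factors of ∂_2 are all 1, so H_1 ≅ Z^2.
  H_2: rank ker ∂_2 − rank ∂_3 = (18 − 17) − 0 = 1, and there is no ∂_3, so H_2 ≅ Z.

(K is a triangulation of the torus T^2.)

Hence the Betti numbers are b_0 = 1, b_1 = 2, b_2 = 1.

b_0 = 1, b_1 = 2, b_2 = 1.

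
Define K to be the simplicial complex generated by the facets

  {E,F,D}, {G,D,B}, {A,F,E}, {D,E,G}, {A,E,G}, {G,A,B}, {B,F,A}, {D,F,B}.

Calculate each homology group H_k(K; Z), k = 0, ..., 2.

H_0 = Z,  H_1 = 0,  H_2 = Z.

K has 6 vertices, 12 edges, 8 triangles.
rank ∂_0 = 0, rank ∂_1 = 5 ⇒ b_0 = 6 − 0 − 5 = 1; all invariant factors of ∂_1 are 1 so no torsion. So H_0 = Z.
rank ∂_1 = 5, rank ∂_2 = 7 ⇒ b_1 = 12 − 5 − 7 = 0; all invariant factors of ∂_2 are 1 so no torsion. So H_1 = 0.
rank ∂_2 = 7, rank ∂_3 = 0 ⇒ b_2 = 8 − 7 − 0 = 1. So H_2 = Z.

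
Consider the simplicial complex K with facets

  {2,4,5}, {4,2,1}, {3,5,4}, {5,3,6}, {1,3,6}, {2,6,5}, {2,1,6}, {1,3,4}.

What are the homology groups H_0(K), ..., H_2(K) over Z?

Order the vertices as 1 < 2 < 3 < 4 < 5 < 6. Listing each simplex with vertices in this order, K has dimension 2 with simplices:

  0-simplices (6): [1], [2], [3], [4], [5], [6]
  1-simplices (12): [1,2], [1,3], [1,4], [1,6], [2,4], [2,5], [2,6], [3,4], [3,5], [3,6], [4,5], [5,6]
  2-simplices (8): [1,2,4], [1,2,6], [1,3,4], [1,3,6], [2,4,5], [2,5,6], [3,4,5], [3,5,6]

giving chain groups C_0 ≅ Z^6, C_1 ≅ Z^12, C_2 ≅ Z^8.

The boundary map ∂_1: C_1 → C_0 sends each edge [p,q] (with p < q) to q − p. For instance
  ∂[3,6] = [6] − [3].
The resulting 6×12 matrix has rank 5, and its Smith normal form has invariant factors (1,1,1,1,1).

∂_2: C_2 → C_1 maps a triangle to the signed sum of its edges. For instance
  ∂[3,4,5] = [4,5] − [3,5] + [3,4],
  ∂[1,2,6] = [2,6] − [1,6] + [1,2].
The 12×8 boundary matrix has rank 7 and Smith normal form diag(1,1,1,1,1,1,1).

From H_k ≅ ker(∂_k) / im(∂_{k+1}) we obtain:

  H_0: rank C_0 − rank ∂_1 = 6 − 5 = 1, and the invariant factors of ∂_1 are all 1, so H_0 ≅ Z.
  H_1: rank ker ∂_1 − rank ∂_2 = (12 − 5) − 7 = 0, and the invariant factors of ∂_2 are all 1, so H_1 ≅ 0.
  H_2: rank ker ∂_2 − rank ∂_3 = (8 − 7) − 0 = 1, and there is no ∂_3, so H_2 ≅ Z.

H_0 = Z,  H_1 = 0,  H_2 = Z.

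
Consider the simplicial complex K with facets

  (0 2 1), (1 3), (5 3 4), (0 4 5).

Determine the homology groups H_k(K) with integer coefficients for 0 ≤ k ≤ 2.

H_0 ≅ Z,  H_1 ≅ Z,  H_2 = 0.

Order the vertices as 0 < 1 < 2 < 3 < 4 < 5. Listing each simplex with vertices in this order, K has dimension 2 with simplices:

  0-simplices (6): [0], [1], [2], [3], [4], [5]
  1-simplices (9): [0,1], [0,2], [0,4], [0,5], [1,2], [1,3], [3,4], [3,5], [4,5]
  2-simplices (3): [0,1,2], [0,4,5], [3,4,5]

Hence C_0 ≅ Z^6, C_1 ≅ Z^9, C_2 ≅ Z^3.

∂_1: C_1 → C_0 sends each edge [p,q] (with p < q) to q − p. For instance
  ∂[3,4] = [4] − [3].
As a 6×9 matrix over Z this has rank 5, with invariant factors (1,1,1,1,1).

∂_2: C_2 → C_1 acts by ∂[p,q,r] = [q,r] − [p,r] + [p,q]. For instance
  ∂[0,1,2] = [1,2] − [0,2] + [0,1],
  ∂[0,4,5] = [4,5] − [0,5] + [0,4].
This gives a 9×3 integer matrix of rank 3; reducing to Smith normal form yields diagonal entries (1,1,1).

Computing H_k = (kernel of ∂_k) / (image of ∂_{k+1}):

  H_0: rank C_0 − rank ∂_1 = 6 − 5 = 1, and the invariant factors of ∂_1 are all 1, so H_0 = Z.
  H_1: rank ker ∂_1 − rank ∂_2 = (9 − 5) − 3 = 1, and the invariant factors of ∂_2 are all 1, so H_1 = Z.
  H_2: rank ker ∂_2 − rank ∂_3 = (3 − 3) − 0 = 0, and there is no ∂_3, so H_2 = 0.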